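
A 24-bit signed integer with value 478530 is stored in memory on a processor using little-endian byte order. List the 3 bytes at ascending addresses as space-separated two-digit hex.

478530 in hexadecimal, padded to 24 bits, is 0x074D42.
Split into bytes (most-significant first): 07 4D 42.
Little-endian: lowest address holds the least-significant byte.
So at ascending addresses the bytes are 42 4D 07.

42 4D 07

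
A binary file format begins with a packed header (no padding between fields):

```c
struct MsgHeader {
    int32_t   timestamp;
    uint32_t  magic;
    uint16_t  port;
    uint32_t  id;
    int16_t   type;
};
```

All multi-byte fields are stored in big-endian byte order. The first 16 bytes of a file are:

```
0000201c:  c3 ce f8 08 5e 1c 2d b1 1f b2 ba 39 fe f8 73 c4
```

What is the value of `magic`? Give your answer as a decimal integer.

`magic` follows `timestamp` (4 bytes), so it starts at byte offset 4 and occupies 4 bytes.
Bytes at offsets 4..7: 5E 1C 2D B1.
In big-endian order the high byte comes first in memory.
The bytes are already most-significant first: 0x5E1C2DB1.
0x5E1C2DB1 = 1578905009.

1578905009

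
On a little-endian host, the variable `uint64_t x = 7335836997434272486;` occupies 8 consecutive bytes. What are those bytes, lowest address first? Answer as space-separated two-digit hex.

7335836997434272486 in hexadecimal, padded to 64 bits, is 0x65CE20E1DA3CEAE6.
Split into bytes (most-significant first): 65 CE 20 E1 DA 3C EA E6.
Little-endian: lowest address holds the least-significant byte.
So at ascending addresses the bytes are E6 EA 3C DA E1 20 CE 65.

E6 EA 3C DA E1 20 CE 65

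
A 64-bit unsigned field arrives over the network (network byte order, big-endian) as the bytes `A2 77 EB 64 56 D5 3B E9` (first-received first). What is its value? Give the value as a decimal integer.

11707084572558965737

Big-endian stores the most-significant byte at the lowest address.
The bytes are already most-significant first: 0xA277EB6456D53BE9.
0xA277EB6456D53BE9 = 11707084572558965737.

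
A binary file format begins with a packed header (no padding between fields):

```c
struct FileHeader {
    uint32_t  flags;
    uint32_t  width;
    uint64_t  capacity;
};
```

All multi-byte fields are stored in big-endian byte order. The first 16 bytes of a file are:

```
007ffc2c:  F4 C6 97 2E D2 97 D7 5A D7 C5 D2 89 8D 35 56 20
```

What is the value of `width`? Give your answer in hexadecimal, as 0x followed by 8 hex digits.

`width` follows `flags` (4 bytes), so it starts at byte offset 4 and occupies 4 bytes.
Bytes at offsets 4..7: D2 97 D7 5A.
In big-endian order the high byte comes first in memory.
The bytes are already most-significant first: 0xD297D75A.

0xD297D75A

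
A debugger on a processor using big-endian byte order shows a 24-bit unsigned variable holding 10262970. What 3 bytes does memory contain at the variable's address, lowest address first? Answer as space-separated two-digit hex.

9C 99 BA

10262970 in hexadecimal, padded to 24 bits, is 0x9C99BA.
Split into bytes (most-significant first): 9C 99 BA.
Big-endian: lowest address holds the most-significant byte.
So the memory order matches the most-significant-first order: 9C 99 BA.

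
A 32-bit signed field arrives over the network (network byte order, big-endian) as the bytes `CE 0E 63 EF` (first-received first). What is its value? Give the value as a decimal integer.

Big-endian: lowest address holds the most-significant byte.
The bytes are already most-significant first: 0xCE0E63EF.
Top bit is set, so as a signed 32-bit value this is 0xCE0E63EF − 2^32 = -837917713.

-837917713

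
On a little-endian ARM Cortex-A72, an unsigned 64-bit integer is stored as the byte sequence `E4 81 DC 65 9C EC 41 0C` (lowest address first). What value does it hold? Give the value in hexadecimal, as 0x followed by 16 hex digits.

Little-endian stores the least-significant byte at the lowest address.
Reassemble most-significant byte first: 0C 41 EC 9C 65 DC 81 E4 → 0x0C41EC9C65DC81E4.

0x0C41EC9C65DC81E4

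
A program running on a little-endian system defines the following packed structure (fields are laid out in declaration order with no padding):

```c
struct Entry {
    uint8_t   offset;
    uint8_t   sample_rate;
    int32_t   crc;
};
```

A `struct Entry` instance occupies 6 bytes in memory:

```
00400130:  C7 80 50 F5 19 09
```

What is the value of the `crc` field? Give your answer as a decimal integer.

152696144

`crc` follows `offset` (1 B), `sample_rate` (1 B), so it starts at offset 1 + 1 = 2 and occupies 4 bytes.
Bytes at offsets 2..5: 50 F5 19 09.
Little-endian: lowest address holds the least-significant byte.
Reassemble most-significant byte first: 09 19 F5 50 → 0x0919F550.
0x0919F550 = 152696144.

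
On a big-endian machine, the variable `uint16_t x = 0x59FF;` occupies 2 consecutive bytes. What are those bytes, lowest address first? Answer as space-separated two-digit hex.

59 FF

Split into bytes (most-significant first): 59 FF.
In big-endian order the high byte comes first in memory.
So the memory order matches the most-significant-first order: 59 FF.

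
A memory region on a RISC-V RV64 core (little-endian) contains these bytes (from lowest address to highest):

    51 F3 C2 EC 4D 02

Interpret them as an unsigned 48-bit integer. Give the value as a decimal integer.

Little-endian: lowest address holds the least-significant byte.
Reassemble most-significant byte first: 02 4D EC C2 F3 51 → 0x024DECC2F351.
0x024DECC2F351 = 2533707936593.

2533707936593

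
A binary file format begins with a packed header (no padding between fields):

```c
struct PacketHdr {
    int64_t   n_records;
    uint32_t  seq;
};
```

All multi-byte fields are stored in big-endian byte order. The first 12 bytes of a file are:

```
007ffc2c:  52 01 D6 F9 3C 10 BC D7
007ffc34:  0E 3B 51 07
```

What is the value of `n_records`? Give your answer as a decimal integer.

5909240552029732055

`n_records` is the first field, at byte offset 0, occupying 8 bytes.
Bytes at offsets 0..7: 52 01 D6 F9 3C 10 BC D7.
In big-endian order the high byte comes first in memory.
The bytes are already most-significant first: 0x5201D6F93C10BCD7.
0x5201D6F93C10BCD7 = 5909240552029732055.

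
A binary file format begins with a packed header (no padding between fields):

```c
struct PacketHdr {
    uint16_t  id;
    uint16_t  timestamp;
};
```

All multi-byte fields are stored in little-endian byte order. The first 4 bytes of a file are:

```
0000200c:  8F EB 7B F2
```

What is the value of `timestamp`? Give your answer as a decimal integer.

`timestamp` follows `id` (2 bytes), so it starts at byte offset 2 and occupies 2 bytes.
Bytes at offsets 2..3: 7B F2.
Little-endian: lowest address holds the least-significant byte.
Reassemble most-significant byte first: F2 7B → 0xF27B.
0xF27B = 62075.

62075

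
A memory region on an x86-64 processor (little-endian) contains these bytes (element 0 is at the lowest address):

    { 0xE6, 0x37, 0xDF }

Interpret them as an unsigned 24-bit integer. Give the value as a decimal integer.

14628838

Little-endian stores the least-significant byte at the lowest address.
Reassemble most-significant byte first: DF 37 E6 → 0xDF37E6.
0xDF37E6 = 14628838.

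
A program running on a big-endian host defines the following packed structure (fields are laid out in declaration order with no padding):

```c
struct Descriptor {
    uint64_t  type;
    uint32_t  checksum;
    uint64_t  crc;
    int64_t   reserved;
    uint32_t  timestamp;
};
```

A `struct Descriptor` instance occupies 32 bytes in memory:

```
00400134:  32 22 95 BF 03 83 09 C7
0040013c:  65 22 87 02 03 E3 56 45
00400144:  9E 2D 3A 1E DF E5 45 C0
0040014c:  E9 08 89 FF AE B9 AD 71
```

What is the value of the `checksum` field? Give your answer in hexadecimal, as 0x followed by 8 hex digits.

`checksum` follows `type` (8 bytes), so it starts at byte offset 8 and occupies 4 bytes.
Bytes at offsets 8..11: 65 22 87 02.
Big-endian stores the most-significant byte at the lowest address.
The bytes are already most-significant first: 0x65228702.

0x65228702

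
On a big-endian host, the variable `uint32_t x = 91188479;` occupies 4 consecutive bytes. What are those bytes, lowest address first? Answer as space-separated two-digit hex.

91188479 in hexadecimal, padded to 32 bits, is 0x056F6CFF.
Split into bytes (most-significant first): 05 6F 6C FF.
Big-endian: lowest address holds the most-significant byte.
So the memory order matches the most-significant-first order: 05 6F 6C FF.

05 6F 6C FF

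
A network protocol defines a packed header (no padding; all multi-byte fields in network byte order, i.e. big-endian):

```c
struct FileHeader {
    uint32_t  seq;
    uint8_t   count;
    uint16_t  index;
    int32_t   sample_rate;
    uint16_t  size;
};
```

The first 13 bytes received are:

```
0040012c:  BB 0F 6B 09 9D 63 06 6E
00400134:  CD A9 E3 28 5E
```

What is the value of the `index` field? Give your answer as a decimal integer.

`index` follows `seq` (4 B), `count` (1 B), so it starts at offset 4 + 1 = 5 and occupies 2 bytes.
Bytes at offsets 5..6: 63 06.
Big-endian stores the most-significant byte at the lowest address.
The bytes are already most-significant first: 0x6306.
0x6306 = 25350.

25350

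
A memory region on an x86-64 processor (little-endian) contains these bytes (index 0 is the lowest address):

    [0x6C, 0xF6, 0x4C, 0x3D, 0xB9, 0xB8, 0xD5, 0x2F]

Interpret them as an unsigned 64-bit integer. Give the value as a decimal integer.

3446864195558897260

Little-endian stores the least-significant byte at the lowest address.
Reassemble most-significant byte first: 2F D5 B8 B9 3D 4C F6 6C → 0x2FD5B8B93D4CF66C.
0x2FD5B8B93D4CF66C = 3446864195558897260.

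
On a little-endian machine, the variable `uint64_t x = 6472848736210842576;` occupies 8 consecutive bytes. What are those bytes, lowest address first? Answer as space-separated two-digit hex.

D0 F3 AE 86 A1 2D D4 59

6472848736210842576 in hexadecimal, padded to 64 bits, is 0x59D42DA186AEF3D0.
Split into bytes (most-significant first): 59 D4 2D A1 86 AE F3 D0.
In little-endian order the low byte comes first in memory.
So at ascending addresses the bytes are D0 F3 AE 86 A1 2D D4 59.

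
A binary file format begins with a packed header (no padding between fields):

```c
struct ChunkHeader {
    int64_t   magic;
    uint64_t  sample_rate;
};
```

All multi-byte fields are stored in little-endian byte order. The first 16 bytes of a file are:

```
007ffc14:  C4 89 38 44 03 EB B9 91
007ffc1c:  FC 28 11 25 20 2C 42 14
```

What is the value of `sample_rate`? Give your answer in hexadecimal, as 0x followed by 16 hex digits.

`sample_rate` follows `magic` (8 bytes), so it starts at byte offset 8 and occupies 8 bytes.
Bytes at offsets 8..15: FC 28 11 25 20 2C 42 14.
Little-endian stores the least-significant byte at the lowest address.
Reassemble most-significant byte first: 14 42 2C 20 25 11 28 FC → 0x14422C20251128FC.

0x14422C20251128FC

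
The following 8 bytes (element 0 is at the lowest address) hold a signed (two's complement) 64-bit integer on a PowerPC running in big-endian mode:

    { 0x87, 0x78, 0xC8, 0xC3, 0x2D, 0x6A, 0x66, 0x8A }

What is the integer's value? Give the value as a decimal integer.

-8684971140777875830

In big-endian order the high byte comes first in memory.
The bytes are already most-significant first: 0x8778C8C32D6A668A.
Top bit is set, so as a signed 64-bit value this is 0x8778C8C32D6A668A − 2^64 = -8684971140777875830.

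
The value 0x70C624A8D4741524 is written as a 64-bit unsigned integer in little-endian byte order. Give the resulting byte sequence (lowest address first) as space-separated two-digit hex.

Split into bytes (most-significant first): 70 C6 24 A8 D4 74 15 24.
Little-endian stores the least-significant byte at the lowest address.
So at ascending addresses the bytes are 24 15 74 D4 A8 24 C6 70.

24 15 74 D4 A8 24 C6 70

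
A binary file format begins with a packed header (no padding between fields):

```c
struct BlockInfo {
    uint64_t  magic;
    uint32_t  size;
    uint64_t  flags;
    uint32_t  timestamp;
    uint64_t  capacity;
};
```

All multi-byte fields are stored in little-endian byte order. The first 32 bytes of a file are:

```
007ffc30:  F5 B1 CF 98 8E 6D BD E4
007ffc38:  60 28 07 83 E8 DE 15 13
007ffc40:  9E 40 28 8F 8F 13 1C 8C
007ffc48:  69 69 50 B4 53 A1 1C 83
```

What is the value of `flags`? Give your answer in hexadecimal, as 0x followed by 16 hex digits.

`flags` follows `magic` (8 B), `size` (4 B), so it starts at offset 8 + 4 = 12 and occupies 8 bytes.
Bytes at offsets 12..19: E8 DE 15 13 9E 40 28 8F.
In little-endian order the low byte comes first in memory.
Reassemble most-significant byte first: 8F 28 40 9E 13 15 DE E8 → 0x8F28409E1315DEE8.

0x8F28409E1315DEE8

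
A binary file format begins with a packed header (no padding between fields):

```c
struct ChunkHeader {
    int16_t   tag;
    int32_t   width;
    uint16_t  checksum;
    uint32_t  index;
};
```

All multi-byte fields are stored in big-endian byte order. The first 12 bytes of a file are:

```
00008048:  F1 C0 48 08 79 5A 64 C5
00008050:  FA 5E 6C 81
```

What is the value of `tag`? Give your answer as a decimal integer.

`tag` is the first field, at byte offset 0, occupying 2 bytes.
Bytes at offsets 0..1: F1 C0.
Big-endian: lowest address holds the most-significant byte.
The bytes are already most-significant first: 0xF1C0.
Top bit is set, so as a signed 16-bit value this is 0xF1C0 − 2^16 = -3648.

-3648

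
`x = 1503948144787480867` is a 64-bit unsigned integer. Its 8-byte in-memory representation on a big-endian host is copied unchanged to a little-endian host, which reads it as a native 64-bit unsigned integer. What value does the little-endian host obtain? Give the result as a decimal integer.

1503948144787480867 in 64-bit hexadecimal is 0x14DF18DE92AA6123.
Stored big-endian, the bytes at ascending addresses are 14 DF 18 DE 92 AA 61 23.
Read back as little-endian, the first byte is least significant, giving 0x2361AA92DE18DF14.
0x2361AA92DE18DF14 = 2549506411836530452.

2549506411836530452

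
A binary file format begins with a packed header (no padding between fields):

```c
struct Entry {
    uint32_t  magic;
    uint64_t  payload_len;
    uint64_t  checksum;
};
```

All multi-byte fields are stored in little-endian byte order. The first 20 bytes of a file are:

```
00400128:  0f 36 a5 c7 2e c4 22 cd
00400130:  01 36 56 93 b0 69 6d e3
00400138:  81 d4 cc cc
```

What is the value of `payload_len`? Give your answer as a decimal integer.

`payload_len` follows `magic` (4 bytes), so it starts at byte offset 4 and occupies 8 bytes.
Bytes at offsets 4..11: 2E C4 22 CD 01 36 56 93.
Little-endian stores the least-significant byte at the lowest address.
Reassemble most-significant byte first: 93 56 36 01 CD 22 C4 2E → 0x93563601CD22C42E.
0x93563601CD22C42E = 10616732552936997934.

10616732552936997934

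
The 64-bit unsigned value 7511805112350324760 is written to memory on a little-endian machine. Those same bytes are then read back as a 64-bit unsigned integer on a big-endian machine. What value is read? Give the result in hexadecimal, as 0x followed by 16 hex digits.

7511805112350324760 in 64-bit hexadecimal is 0x683F4AF34F9AB818.
Stored little-endian, the bytes at ascending addresses are 18 B8 9A 4F F3 4A 3F 68.
Read back as big-endian, the last byte is least significant, giving 0x18B89A4FF34A3F68.

0x18B89A4FF34A3F68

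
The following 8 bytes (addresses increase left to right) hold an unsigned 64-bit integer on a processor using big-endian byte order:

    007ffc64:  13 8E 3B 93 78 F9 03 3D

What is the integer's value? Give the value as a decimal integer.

1409129237989360445

In big-endian order the high byte comes first in memory.
The bytes are already most-significant first: 0x138E3B9378F9033D.
0x138E3B9378F9033D = 1409129237989360445.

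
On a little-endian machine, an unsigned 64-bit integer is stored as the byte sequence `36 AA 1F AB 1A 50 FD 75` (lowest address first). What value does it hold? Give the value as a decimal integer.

In little-endian order the low byte comes first in memory.
Reassemble most-significant byte first: 75 FD 50 1A AB 1F AA 36 → 0x75FD501AAB1FAA36.
0x75FD501AAB1FAA36 = 8502039747015715382.

8502039747015715382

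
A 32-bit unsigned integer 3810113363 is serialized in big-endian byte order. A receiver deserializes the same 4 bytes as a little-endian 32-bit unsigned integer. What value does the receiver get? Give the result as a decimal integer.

3810113363 in 32-bit hexadecimal is 0xE319B753.
Stored big-endian, the bytes at ascending addresses are E3 19 B7 53.
Read back as little-endian, the first byte is least significant, giving 0x53B719E3.
0x53B719E3 = 1404508643.

1404508643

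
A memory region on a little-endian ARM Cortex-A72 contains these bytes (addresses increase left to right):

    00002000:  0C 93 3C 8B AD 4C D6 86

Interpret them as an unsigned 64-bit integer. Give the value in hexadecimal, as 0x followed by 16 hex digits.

0x86D64CAD8B3C930C

Little-endian: lowest address holds the least-significant byte.
Reassemble most-significant byte first: 86 D6 4C AD 8B 3C 93 0C → 0x86D64CAD8B3C930C.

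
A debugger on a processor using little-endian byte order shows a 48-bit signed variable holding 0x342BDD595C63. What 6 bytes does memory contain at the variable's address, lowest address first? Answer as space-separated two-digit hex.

Split into bytes (most-significant first): 34 2B DD 59 5C 63.
Little-endian: lowest address holds the least-significant byte.
So at ascending addresses the bytes are 63 5C 59 DD 2B 34.

63 5C 59 DD 2B 34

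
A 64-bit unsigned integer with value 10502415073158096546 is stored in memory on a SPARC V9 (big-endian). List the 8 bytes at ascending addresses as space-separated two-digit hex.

10502415073158096546 in hexadecimal, padded to 64 bits, is 0x91C012DD674BE6A2.
Split into bytes (most-significant first): 91 C0 12 DD 67 4B E6 A2.
In big-endian order the high byte comes first in memory.
So the memory order matches the most-significant-first order: 91 C0 12 DD 67 4B E6 A2.

91 C0 12 DD 67 4B E6 A2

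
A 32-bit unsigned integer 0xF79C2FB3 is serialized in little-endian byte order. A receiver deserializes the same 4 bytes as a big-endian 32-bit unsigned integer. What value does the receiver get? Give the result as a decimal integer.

3006242039

Stored little-endian, the bytes at ascending addresses are B3 2F 9C F7.
Read back as big-endian, the last byte is least significant, giving 0xB32F9CF7.
0xB32F9CF7 = 3006242039.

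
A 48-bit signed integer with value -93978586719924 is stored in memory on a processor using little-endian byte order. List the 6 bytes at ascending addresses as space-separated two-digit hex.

4C D9 B8 E7 86 AA

Two's complement of -93978586719924 in 48 bits: 93978586719924 = 0x5579184726B4; invert → 0xAA86E7B8D94B; add 1 → 0xAA86E7B8D94C.
Split into bytes (most-significant first): AA 86 E7 B8 D9 4C.
In little-endian order the low byte comes first in memory.
So at ascending addresses the bytes are 4C D9 B8 E7 86 AA.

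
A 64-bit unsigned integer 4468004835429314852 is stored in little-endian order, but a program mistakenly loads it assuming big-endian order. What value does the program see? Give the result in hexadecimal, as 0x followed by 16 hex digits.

0x24F17DAEB98A013E

4468004835429314852 in 64-bit hexadecimal is 0x3E018AB9AE7DF124.
Stored little-endian, the bytes at ascending addresses are 24 F1 7D AE B9 8A 01 3E.
Read back as big-endian, the last byte is least significant, giving 0x24F17DAEB98A013E.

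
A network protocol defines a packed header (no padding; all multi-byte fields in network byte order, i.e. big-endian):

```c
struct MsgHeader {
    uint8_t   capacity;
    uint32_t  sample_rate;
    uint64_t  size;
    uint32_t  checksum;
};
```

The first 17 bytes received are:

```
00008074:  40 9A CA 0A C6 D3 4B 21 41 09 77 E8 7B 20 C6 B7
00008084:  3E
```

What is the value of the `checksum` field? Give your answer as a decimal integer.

`checksum` follows `capacity` (1 B), `sample_rate` (4 B), `size` (8 B), so it starts at offset 1 + 4 + 8 = 13 and occupies 4 bytes.
Bytes at offsets 13..16: 20 C6 B7 3E.
Big-endian stores the most-significant byte at the lowest address.
The bytes are already most-significant first: 0x20C6B73E.
0x20C6B73E = 549893950.

549893950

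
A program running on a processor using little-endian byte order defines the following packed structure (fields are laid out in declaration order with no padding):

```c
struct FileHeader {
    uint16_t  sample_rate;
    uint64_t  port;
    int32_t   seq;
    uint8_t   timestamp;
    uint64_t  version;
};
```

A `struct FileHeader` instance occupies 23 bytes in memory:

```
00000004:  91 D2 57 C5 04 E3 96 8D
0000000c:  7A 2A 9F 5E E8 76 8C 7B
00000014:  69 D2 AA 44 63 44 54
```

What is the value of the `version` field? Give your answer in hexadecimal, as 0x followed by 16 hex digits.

0x54446344AAD2697B

`version` follows `sample_rate` (2 B), `port` (8 B), `seq` (4 B), `timestamp` (1 B), so it starts at offset 2 + 8 + 4 + 1 = 15 and occupies 8 bytes.
Bytes at offsets 15..22: 7B 69 D2 AA 44 63 44 54.
In little-endian order the low byte comes first in memory.
Reassemble most-significant byte first: 54 44 63 44 AA D2 69 7B → 0x54446344AAD2697B.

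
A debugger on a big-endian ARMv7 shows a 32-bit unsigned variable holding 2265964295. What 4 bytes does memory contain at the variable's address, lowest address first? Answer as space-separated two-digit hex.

87 0F DF 07

2265964295 in hexadecimal, padded to 32 bits, is 0x870FDF07.
Split into bytes (most-significant first): 87 0F DF 07.
In big-endian order the high byte comes first in memory.
So the memory order matches the most-significant-first order: 87 0F DF 07.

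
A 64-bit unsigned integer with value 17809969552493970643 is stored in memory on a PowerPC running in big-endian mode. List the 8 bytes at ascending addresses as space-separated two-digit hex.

17809969552493970643 in hexadecimal, padded to 64 bits, is 0xF729B8F25CED04D3.
Split into bytes (most-significant first): F7 29 B8 F2 5C ED 04 D3.
Big-endian: lowest address holds the most-significant byte.
So the memory order matches the most-significant-first order: F7 29 B8 F2 5C ED 04 D3.

F7 29 B8 F2 5C ED 04 D3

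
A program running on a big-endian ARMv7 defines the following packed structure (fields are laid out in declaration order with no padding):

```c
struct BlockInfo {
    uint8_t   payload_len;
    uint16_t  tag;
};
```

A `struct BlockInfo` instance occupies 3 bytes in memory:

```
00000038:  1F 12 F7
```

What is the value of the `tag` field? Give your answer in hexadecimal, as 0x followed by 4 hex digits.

`tag` follows `payload_len` (1 byte), so it starts at byte offset 1 and occupies 2 bytes.
Bytes at offsets 1..2: 12 F7.
Big-endian stores the most-significant byte at the lowest address.
The bytes are already most-significant first: 0x12F7.

0x12F7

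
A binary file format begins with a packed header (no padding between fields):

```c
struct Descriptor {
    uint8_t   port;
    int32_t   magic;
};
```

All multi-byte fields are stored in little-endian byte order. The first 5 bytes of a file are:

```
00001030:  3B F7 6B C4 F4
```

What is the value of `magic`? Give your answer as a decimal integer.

-188453897

`magic` follows `port` (1 byte), so it starts at byte offset 1 and occupies 4 bytes.
Bytes at offsets 1..4: F7 6B C4 F4.
Little-endian: lowest address holds the least-significant byte.
Reassemble most-significant byte first: F4 C4 6B F7 → 0xF4C46BF7.
Top bit is set, so as a signed 32-bit value this is 0xF4C46BF7 − 2^32 = -188453897.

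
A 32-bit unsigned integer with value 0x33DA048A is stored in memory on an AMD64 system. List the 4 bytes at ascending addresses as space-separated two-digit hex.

Split into bytes (most-significant first): 33 DA 04 8A.
Little-endian stores the least-significant byte at the lowest address.
So at ascending addresses the bytes are 8A 04 DA 33.

8A 04 DA 33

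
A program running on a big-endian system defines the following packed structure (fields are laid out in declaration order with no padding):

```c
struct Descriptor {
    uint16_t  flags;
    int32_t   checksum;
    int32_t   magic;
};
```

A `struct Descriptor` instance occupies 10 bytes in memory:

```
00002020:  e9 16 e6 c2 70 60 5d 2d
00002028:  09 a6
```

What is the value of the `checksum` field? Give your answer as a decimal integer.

-423464864

`checksum` follows `flags` (2 bytes), so it starts at byte offset 2 and occupies 4 bytes.
Bytes at offsets 2..5: E6 C2 70 60.
Big-endian stores the most-significant byte at the lowest address.
The bytes are already most-significant first: 0xE6C27060.
Top bit is set, so as a signed 32-bit value this is 0xE6C27060 − 2^32 = -423464864.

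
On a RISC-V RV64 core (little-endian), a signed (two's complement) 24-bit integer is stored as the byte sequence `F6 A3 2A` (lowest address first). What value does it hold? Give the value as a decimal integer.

2794486

Little-endian: lowest address holds the least-significant byte.
Reassemble most-significant byte first: 2A A3 F6 → 0x2AA3F6.
0x2AA3F6 = 2794486.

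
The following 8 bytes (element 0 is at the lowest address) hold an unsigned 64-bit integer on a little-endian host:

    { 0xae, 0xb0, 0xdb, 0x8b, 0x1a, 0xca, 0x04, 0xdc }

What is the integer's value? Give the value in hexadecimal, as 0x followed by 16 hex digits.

0xDC04CA1A8BDBB0AE

In little-endian order the low byte comes first in memory.
Reassemble most-significant byte first: DC 04 CA 1A 8B DB B0 AE → 0xDC04CA1A8BDBB0AE.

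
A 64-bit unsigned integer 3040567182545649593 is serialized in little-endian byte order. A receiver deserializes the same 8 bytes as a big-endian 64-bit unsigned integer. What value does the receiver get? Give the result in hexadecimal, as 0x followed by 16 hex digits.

0xB9FF572FBE43322A

3040567182545649593 in 64-bit hexadecimal is 0x2A3243BE2F57FFB9.
Stored little-endian, the bytes at ascending addresses are B9 FF 57 2F BE 43 32 2A.
Read back as big-endian, the last byte is least significant, giving 0xB9FF572FBE43322A.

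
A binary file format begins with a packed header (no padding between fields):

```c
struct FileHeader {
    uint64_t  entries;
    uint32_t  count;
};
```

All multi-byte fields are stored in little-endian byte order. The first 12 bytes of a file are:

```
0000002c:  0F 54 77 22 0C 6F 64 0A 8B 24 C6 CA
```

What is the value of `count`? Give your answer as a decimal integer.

3401983115

`count` follows `entries` (8 bytes), so it starts at byte offset 8 and occupies 4 bytes.
Bytes at offsets 8..11: 8B 24 C6 CA.
Little-endian stores the least-significant byte at the lowest address.
Reassemble most-significant byte first: CA C6 24 8B → 0xCAC6248B.
0xCAC6248B = 3401983115.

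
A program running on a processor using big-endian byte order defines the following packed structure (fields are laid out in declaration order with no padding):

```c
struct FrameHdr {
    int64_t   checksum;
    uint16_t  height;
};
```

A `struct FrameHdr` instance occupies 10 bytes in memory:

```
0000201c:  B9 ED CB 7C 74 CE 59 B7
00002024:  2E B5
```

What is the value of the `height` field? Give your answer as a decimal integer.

`height` follows `checksum` (8 bytes), so it starts at byte offset 8 and occupies 2 bytes.
Bytes at offsets 8..9: 2E B5.
Big-endian stores the most-significant byte at the lowest address.
The bytes are already most-significant first: 0x2EB5.
0x2EB5 = 11957.

11957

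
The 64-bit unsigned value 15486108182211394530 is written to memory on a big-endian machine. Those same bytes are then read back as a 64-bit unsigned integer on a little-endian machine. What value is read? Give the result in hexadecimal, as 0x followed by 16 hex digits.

0xE2FBFAC157B5E9D6

15486108182211394530 in 64-bit hexadecimal is 0xD6E9B557C1FAFBE2.
Stored big-endian, the bytes at ascending addresses are D6 E9 B5 57 C1 FA FB E2.
Read back as little-endian, the first byte is least significant, giving 0xE2FBFAC157B5E9D6.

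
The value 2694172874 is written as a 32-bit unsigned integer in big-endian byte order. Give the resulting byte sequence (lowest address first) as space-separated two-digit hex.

A0 95 D0 CA

2694172874 in hexadecimal, padded to 32 bits, is 0xA095D0CA.
Split into bytes (most-significant first): A0 95 D0 CA.
Big-endian: lowest address holds the most-significant byte.
So the memory order matches the most-significant-first order: A0 95 D0 CA.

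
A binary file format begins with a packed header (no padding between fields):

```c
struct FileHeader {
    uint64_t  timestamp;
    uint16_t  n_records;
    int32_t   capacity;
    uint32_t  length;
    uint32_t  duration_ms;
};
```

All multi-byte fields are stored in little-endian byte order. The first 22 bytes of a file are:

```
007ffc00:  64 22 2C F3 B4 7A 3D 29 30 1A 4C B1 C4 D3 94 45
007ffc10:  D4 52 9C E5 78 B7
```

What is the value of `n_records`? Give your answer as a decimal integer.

6704

`n_records` follows `timestamp` (8 bytes), so it starts at byte offset 8 and occupies 2 bytes.
Bytes at offsets 8..9: 30 1A.
Little-endian stores the least-significant byte at the lowest address.
Reassemble most-significant byte first: 1A 30 → 0x1A30.
0x1A30 = 6704.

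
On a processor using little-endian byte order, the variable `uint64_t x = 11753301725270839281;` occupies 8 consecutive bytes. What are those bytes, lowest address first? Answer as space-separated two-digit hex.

F1 0F C1 C0 A5 1D 1C A3

11753301725270839281 in hexadecimal, padded to 64 bits, is 0xA31C1DA5C0C10FF1.
Split into bytes (most-significant first): A3 1C 1D A5 C0 C1 0F F1.
In little-endian order the low byte comes first in memory.
So at ascending addresses the bytes are F1 0F C1 C0 A5 1D 1C A3.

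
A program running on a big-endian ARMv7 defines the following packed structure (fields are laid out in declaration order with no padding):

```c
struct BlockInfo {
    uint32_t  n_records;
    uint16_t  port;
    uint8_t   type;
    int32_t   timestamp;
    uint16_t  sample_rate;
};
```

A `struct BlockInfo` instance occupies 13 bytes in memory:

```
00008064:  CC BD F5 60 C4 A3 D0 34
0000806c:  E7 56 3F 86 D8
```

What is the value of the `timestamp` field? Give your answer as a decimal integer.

887576127

`timestamp` follows `n_records` (4 B), `port` (2 B), `type` (1 B), so it starts at offset 4 + 2 + 1 = 7 and occupies 4 bytes.
Bytes at offsets 7..10: 34 E7 56 3F.
Big-endian: lowest address holds the most-significant byte.
The bytes are already most-significant first: 0x34E7563F.
0x34E7563F = 887576127.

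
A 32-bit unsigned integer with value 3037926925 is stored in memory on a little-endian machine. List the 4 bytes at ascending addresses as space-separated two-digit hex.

3037926925 in hexadecimal, padded to 32 bits, is 0xB513160D.
Split into bytes (most-significant first): B5 13 16 0D.
In little-endian order the low byte comes first in memory.
So at ascending addresses the bytes are 0D 16 13 B5.

0D 16 13 B5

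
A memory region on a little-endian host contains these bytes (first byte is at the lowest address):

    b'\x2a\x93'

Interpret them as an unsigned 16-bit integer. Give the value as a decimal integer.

37674

Little-endian: lowest address holds the least-significant byte.
Reassemble most-significant byte first: 93 2A → 0x932A.
0x932A = 37674.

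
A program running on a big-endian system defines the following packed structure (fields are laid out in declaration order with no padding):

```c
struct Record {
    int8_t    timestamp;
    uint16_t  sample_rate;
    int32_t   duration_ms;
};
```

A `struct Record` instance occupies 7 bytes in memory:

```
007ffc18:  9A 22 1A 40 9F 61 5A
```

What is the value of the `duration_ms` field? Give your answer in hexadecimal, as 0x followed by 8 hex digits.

`duration_ms` follows `timestamp` (1 B), `sample_rate` (2 B), so it starts at offset 1 + 2 = 3 and occupies 4 bytes.
Bytes at offsets 3..6: 40 9F 61 5A.
In big-endian order the high byte comes first in memory.
The bytes are already most-significant first: 0x409F615A.

0x409F615A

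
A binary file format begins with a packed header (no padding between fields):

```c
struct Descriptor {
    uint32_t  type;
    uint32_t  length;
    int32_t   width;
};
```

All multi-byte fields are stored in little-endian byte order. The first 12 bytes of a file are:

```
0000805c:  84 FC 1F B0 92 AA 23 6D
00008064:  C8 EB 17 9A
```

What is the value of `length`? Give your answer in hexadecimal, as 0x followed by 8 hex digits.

0x6D23AA92

`length` follows `type` (4 bytes), so it starts at byte offset 4 and occupies 4 bytes.
Bytes at offsets 4..7: 92 AA 23 6D.
Little-endian stores the least-significant byte at the lowest address.
Reassemble most-significant byte first: 6D 23 AA 92 → 0x6D23AA92.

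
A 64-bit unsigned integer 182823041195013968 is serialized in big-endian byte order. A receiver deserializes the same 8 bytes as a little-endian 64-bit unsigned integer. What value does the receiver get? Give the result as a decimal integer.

182823041195013968 in 64-bit hexadecimal is 0x028984965B2F7750.
Stored big-endian, the bytes at ascending addresses are 02 89 84 96 5B 2F 77 50.
Read back as little-endian, the first byte is least significant, giving 0x50772F5B96848902.
0x50772F5B96848902 = 5798155115676600578.

5798155115676600578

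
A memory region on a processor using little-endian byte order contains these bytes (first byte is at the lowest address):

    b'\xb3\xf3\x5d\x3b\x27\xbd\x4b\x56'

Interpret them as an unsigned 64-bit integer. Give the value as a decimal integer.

6218271686712488883

Little-endian: lowest address holds the least-significant byte.
Reassemble most-significant byte first: 56 4B BD 27 3B 5D F3 B3 → 0x564BBD273B5DF3B3.
0x564BBD273B5DF3B3 = 6218271686712488883.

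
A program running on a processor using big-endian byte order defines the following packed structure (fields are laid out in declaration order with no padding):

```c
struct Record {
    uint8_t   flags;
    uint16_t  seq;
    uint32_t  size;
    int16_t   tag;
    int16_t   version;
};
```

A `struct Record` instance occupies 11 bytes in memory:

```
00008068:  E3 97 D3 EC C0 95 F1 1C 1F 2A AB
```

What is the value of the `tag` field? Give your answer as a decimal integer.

`tag` follows `flags` (1 B), `seq` (2 B), `size` (4 B), so it starts at offset 1 + 2 + 4 = 7 and occupies 2 bytes.
Bytes at offsets 7..8: 1C 1F.
Big-endian stores the most-significant byte at the lowest address.
The bytes are already most-significant first: 0x1C1F.
0x1C1F = 7199.

7199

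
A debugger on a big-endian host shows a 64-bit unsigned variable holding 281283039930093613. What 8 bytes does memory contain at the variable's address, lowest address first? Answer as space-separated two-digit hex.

281283039930093613 in hexadecimal, padded to 64 bits, is 0x03E7516F3C60102D.
Split into bytes (most-significant first): 03 E7 51 6F 3C 60 10 2D.
In big-endian order the high byte comes first in memory.
So the memory order matches the most-significant-first order: 03 E7 51 6F 3C 60 10 2D.

03 E7 51 6F 3C 60 10 2D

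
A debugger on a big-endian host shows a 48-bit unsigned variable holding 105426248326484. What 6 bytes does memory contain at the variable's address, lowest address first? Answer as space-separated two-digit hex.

5F E2 76 14 DD 54

105426248326484 in hexadecimal, padded to 48 bits, is 0x5FE27614DD54.
Split into bytes (most-significant first): 5F E2 76 14 DD 54.
Big-endian stores the most-significant byte at the lowest address.
So the memory order matches the most-significant-first order: 5F E2 76 14 DD 54.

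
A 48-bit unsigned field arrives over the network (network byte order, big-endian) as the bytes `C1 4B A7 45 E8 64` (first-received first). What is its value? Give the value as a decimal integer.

212530673084516

Big-endian: lowest address holds the most-significant byte.
The bytes are already most-significant first: 0xC14BA745E864.
0xC14BA745E864 = 212530673084516.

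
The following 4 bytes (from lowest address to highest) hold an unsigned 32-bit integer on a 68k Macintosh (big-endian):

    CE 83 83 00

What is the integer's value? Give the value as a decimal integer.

Big-endian stores the most-significant byte at the lowest address.
The bytes are already most-significant first: 0xCE838300.
0xCE838300 = 3464725248.

3464725248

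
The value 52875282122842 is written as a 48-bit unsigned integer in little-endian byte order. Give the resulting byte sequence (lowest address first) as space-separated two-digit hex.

52875282122842 in hexadecimal, padded to 48 bits, is 0x3016FC68885A.
Split into bytes (most-significant first): 30 16 FC 68 88 5A.
Little-endian: lowest address holds the least-significant byte.
So at ascending addresses the bytes are 5A 88 68 FC 16 30.

5A 88 68 FC 16 30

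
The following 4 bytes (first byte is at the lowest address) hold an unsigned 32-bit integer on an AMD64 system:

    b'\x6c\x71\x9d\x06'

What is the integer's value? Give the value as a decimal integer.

110981484

Little-endian stores the least-significant byte at the lowest address.
Reassemble most-significant byte first: 06 9D 71 6C → 0x069D716C.
0x069D716C = 110981484.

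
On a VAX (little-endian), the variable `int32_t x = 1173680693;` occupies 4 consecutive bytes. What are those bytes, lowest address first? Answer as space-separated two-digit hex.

35 F2 F4 45

1173680693 in hexadecimal, padded to 32 bits, is 0x45F4F235.
Split into bytes (most-significant first): 45 F4 F2 35.
Little-endian: lowest address holds the least-significant byte.
So at ascending addresses the bytes are 35 F2 F4 45.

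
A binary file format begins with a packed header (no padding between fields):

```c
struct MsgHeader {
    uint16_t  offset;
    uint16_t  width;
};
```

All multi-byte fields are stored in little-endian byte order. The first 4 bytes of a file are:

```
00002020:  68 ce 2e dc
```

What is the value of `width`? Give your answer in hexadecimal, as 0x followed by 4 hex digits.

0xDC2E

`width` follows `offset` (2 bytes), so it starts at byte offset 2 and occupies 2 bytes.
Bytes at offsets 2..3: 2E DC.
Little-endian stores the least-significant byte at the lowest address.
Reassemble most-significant byte first: DC 2E → 0xDC2E.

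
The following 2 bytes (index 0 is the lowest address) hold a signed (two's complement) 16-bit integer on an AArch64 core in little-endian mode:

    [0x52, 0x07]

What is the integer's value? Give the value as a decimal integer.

1874

Little-endian stores the least-significant byte at the lowest address.
Reassemble most-significant byte first: 07 52 → 0x0752.
0x0752 = 1874.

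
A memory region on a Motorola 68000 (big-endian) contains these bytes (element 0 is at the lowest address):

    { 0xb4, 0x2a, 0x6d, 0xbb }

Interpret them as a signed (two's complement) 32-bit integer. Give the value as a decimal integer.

Big-endian: lowest address holds the most-significant byte.
The bytes are already most-significant first: 0xB42A6DBB.
Top bit is set, so as a signed 32-bit value this is 0xB42A6DBB − 2^32 = -1272287813.

-1272287813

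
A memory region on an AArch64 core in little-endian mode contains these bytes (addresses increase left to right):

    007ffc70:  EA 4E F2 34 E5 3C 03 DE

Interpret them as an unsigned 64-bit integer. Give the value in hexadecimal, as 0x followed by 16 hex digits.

0xDE033CE534F24EEA

Little-endian stores the least-significant byte at the lowest address.
Reassemble most-significant byte first: DE 03 3C E5 34 F2 4E EA → 0xDE033CE534F24EEA.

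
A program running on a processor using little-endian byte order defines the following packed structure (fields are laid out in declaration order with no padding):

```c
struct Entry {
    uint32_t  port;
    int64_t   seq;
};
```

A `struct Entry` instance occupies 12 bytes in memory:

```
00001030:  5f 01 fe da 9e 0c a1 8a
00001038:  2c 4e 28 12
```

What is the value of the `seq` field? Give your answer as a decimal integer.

`seq` follows `port` (4 bytes), so it starts at byte offset 4 and occupies 8 bytes.
Bytes at offsets 4..11: 9E 0C A1 8A 2C 4E 28 12.
Little-endian: lowest address holds the least-significant byte.
Reassemble most-significant byte first: 12 28 4E 2C 8A A1 0C 9E → 0x12284E2C8AA10C9E.
0x12284E2C8AA10C9E = 1308381644962466974.

1308381644962466974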